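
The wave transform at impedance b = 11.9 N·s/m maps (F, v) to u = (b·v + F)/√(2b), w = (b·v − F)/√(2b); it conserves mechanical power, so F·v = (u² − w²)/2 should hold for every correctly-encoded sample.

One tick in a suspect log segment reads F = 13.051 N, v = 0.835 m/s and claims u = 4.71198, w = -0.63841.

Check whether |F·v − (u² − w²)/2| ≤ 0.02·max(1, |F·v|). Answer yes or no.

yes

F·v = 13.051×0.835 = 10.8976 W.
(u² − w²)/2 = (22.2028 − 0.4076)/2 = 10.8976 W.
|Δ| = 0.0000;  2% of max(1, |F·v|) = 0.2180.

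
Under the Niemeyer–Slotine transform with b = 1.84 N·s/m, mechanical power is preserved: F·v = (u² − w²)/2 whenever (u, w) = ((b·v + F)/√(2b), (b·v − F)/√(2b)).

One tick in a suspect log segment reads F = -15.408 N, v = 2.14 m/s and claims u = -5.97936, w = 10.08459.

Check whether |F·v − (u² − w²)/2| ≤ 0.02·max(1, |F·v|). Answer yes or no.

F·v = (-15.408)×2.14 = -32.9731 W.
(u² − w²)/2 = (35.7527 − 101.6990)/2 = -32.9731 W.
|Δ| = 0.0000;  2% of max(1, |F·v|) = 0.6595.

yes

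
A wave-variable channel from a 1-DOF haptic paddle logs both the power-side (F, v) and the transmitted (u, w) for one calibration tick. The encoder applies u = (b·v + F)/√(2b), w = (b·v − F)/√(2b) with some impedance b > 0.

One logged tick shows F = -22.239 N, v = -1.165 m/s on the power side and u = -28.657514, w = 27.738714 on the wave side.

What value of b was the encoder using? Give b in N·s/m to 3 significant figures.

u + w = -0.918800;  u + w = √(2b)·v, so √(2b) = -0.918800/(-1.165) = 0.788670.
b = (√(2b))²/2 = 0.622000/2 = 0.311000.
(Check via u − w = 2F/√(2b): u − w = -56.396228, 2F/√(2b) = -56.396245.)

b = 0.311 N·s/m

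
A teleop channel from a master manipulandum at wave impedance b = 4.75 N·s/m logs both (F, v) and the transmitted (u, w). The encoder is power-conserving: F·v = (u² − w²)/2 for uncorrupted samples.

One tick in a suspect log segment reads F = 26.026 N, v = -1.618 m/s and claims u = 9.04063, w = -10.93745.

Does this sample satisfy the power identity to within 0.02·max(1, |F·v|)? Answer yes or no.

F·v = 26.026×(-1.618) = -42.11007 W.
(u² − w²)/2 = (81.73299 − 119.62781)/2 = -18.94741 W.
|Δ| = 23.16266;  2% of max(1, |F·v|) = 0.84220.

no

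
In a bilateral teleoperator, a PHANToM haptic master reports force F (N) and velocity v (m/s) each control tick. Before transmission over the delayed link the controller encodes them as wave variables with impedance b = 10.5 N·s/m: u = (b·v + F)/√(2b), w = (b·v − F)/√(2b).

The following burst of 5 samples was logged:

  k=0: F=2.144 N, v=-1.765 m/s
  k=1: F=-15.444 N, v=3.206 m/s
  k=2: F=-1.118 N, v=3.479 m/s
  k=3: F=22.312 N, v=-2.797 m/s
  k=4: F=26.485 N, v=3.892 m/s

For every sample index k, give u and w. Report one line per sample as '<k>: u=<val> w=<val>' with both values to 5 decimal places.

0: u=-3.57626 w=-4.51198
1: u=3.97571 w=10.71603
2: u=7.72742 w=8.21536
3: u=-1.53985 w=-11.27761
4: u=14.69719 w=3.13819

k=0: b·v=10.5×(-1.765)=-18.53250; √(2b)=4.58258; u=(-18.53250+2.144)/4.58258=-3.57626, w=(-18.53250−2.144)/4.58258=-4.51198
k=1: b·v=10.5×3.206=33.66300; √(2b)=4.58258; u=(33.66300+(-15.444))/4.58258=3.97571, w=(33.66300−(-15.444))/4.58258=10.71603
k=2: b·v=10.5×3.479=36.52950; √(2b)=4.58258; u=(36.52950+(-1.118))/4.58258=7.72742, w=(36.52950−(-1.118))/4.58258=8.21536
k=3: b·v=10.5×(-2.797)=-29.36850; √(2b)=4.58258; u=(-29.36850+22.312)/4.58258=-1.53985, w=(-29.36850−22.312)/4.58258=-11.27761
k=4: b·v=10.5×3.892=40.86600; √(2b)=4.58258; u=(40.86600+26.485)/4.58258=14.69719, w=(40.86600−26.485)/4.58258=3.13819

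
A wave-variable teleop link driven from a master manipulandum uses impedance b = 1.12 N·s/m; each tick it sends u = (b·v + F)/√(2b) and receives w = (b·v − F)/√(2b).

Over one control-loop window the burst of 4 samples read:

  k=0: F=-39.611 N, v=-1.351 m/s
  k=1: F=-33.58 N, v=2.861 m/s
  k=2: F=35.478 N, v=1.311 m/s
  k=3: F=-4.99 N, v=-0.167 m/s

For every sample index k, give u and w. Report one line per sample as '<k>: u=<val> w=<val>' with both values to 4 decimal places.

0: u=-27.4772 w=25.4552
1: u=-20.2956 w=24.5776
2: u=24.6858 w=-22.7237
3: u=-3.4591 w=3.2091

k=0: b·v=1.12×(-1.351)=-1.5131; √(2b)=1.4967; u=(-1.5131+(-39.611))/1.4967=-27.4772, w=(-1.5131−(-39.611))/1.4967=25.4552
k=1: b·v=1.12×2.861=3.2043; √(2b)=1.4967; u=(3.2043+(-33.58))/1.4967=-20.2956, w=(3.2043−(-33.58))/1.4967=24.5776
k=2: b·v=1.12×1.311=1.4683; √(2b)=1.4967; u=(1.4683+35.478)/1.4967=24.6858, w=(1.4683−35.478)/1.4967=-22.7237
k=3: b·v=1.12×(-0.167)=-0.1870; √(2b)=1.4967; u=(-0.1870+(-4.99))/1.4967=-3.4591, w=(-0.1870−(-4.99))/1.4967=3.2091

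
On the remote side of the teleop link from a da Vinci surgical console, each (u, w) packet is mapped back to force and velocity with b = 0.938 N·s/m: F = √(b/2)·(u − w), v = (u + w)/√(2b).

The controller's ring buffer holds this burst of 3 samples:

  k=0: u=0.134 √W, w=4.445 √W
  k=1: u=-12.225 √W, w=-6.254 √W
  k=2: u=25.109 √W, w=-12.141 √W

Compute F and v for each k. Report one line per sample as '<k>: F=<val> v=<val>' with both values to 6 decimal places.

k=0: u−w=-4.311000, u+w=4.579000; √(b/2)=0.684836, √(2b)=1.369671; F=0.684836×(-4.311)=-2.952327, v=4.579000/1.369671=3.343137
k=1: u−w=-5.971000, u+w=-18.479000; √(b/2)=0.684836, √(2b)=1.369671; F=0.684836×(-5.971)=-4.089154, v=-18.479000/1.369671=-13.491556
k=2: u−w=37.250000, u+w=12.968000; √(b/2)=0.684836, √(2b)=1.369671; F=0.684836×37.25=25.510132, v=12.968000/1.369671=9.467964

0: F=-2.952327 v=3.343137
1: F=-4.089154 v=-13.491556
2: F=25.510132 v=9.467964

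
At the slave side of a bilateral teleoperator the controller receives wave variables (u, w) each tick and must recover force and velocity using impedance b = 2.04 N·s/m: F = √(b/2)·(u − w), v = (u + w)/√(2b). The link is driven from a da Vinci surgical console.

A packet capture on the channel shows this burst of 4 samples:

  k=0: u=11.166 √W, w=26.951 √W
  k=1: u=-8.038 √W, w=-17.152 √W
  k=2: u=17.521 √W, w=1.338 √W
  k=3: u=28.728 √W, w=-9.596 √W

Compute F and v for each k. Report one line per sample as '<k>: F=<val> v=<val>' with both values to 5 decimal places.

0: F=-15.94207 v=18.87073
1: F=9.20469 v=-12.47091
2: F=16.34403 v=9.33660
3: F=38.70534 v=9.47175

k=0: u−w=-15.78500, u+w=38.11700; √(b/2)=1.00995, √(2b)=2.01990; F=1.00995×(-15.785)=-15.94207, v=38.11700/2.01990=18.87073
k=1: u−w=9.11400, u+w=-25.19000; √(b/2)=1.00995, √(2b)=2.01990; F=1.00995×9.114=9.20469, v=-25.19000/2.01990=-12.47091
k=2: u−w=16.18300, u+w=18.85900; √(b/2)=1.00995, √(2b)=2.01990; F=1.00995×16.183=16.34403, v=18.85900/2.01990=9.33660
k=3: u−w=38.32400, u+w=19.13200; √(b/2)=1.00995, √(2b)=2.01990; F=1.00995×38.324=38.70534, v=19.13200/2.01990=9.47175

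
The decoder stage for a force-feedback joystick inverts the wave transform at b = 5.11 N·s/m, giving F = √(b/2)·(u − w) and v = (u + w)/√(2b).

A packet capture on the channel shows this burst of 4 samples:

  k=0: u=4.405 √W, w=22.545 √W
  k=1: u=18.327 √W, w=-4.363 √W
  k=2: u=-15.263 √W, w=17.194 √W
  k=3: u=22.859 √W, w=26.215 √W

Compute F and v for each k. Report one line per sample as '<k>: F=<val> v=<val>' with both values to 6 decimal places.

0: F=-28.995642 v=8.430112
1: F=36.268530 v=4.368018
2: F=-51.880461 v=0.604028
3: F=-5.364354 v=15.350623

k=0: u−w=-18.140000, u+w=26.950000; √(b/2)=1.598437, √(2b)=3.196873; F=1.598437×(-18.14)=-28.995642, v=26.950000/3.196873=8.430112
k=1: u−w=22.690000, u+w=13.964000; √(b/2)=1.598437, √(2b)=3.196873; F=1.598437×22.69=36.268530, v=13.964000/3.196873=4.368018
k=2: u−w=-32.457000, u+w=1.931000; √(b/2)=1.598437, √(2b)=3.196873; F=1.598437×(-32.457)=-51.880461, v=1.931000/3.196873=0.604028
k=3: u−w=-3.356000, u+w=49.074000; √(b/2)=1.598437, √(2b)=3.196873; F=1.598437×(-3.356)=-5.364354, v=49.074000/3.196873=15.350623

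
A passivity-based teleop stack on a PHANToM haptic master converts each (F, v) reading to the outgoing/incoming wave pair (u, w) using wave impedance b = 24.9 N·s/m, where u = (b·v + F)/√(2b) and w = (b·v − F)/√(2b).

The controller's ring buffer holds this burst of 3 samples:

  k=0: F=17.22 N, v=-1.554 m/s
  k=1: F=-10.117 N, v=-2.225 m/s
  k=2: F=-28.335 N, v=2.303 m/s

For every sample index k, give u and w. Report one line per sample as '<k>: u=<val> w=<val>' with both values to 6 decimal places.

0: u=-3.043059 w=-7.923381
1: u=-9.284444 w=-6.417184
2: u=4.110821 w=12.141246

k=0: b·v=24.9×(-1.554)=-38.694600; √(2b)=7.056912; u=(-38.694600+17.22)/7.056912=-3.043059, w=(-38.694600−17.22)/7.056912=-7.923381
k=1: b·v=24.9×(-2.225)=-55.402500; √(2b)=7.056912; u=(-55.402500+(-10.117))/7.056912=-9.284444, w=(-55.402500−(-10.117))/7.056912=-6.417184
k=2: b·v=24.9×2.303=57.344700; √(2b)=7.056912; u=(57.344700+(-28.335))/7.056912=4.110821, w=(57.344700−(-28.335))/7.056912=12.141246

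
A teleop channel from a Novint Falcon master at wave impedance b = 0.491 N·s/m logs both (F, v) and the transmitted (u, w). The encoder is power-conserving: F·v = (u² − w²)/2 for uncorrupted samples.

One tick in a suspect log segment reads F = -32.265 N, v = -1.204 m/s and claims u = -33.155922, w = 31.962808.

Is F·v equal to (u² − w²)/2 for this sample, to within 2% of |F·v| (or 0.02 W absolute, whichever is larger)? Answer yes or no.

F·v = (-32.265)×(-1.204) = 38.847060 W.
(u² − w²)/2 = (1099.315164 − 1021.621095)/2 = 38.847034 W.
|Δ| = 0.000026;  2% of max(1, |F·v|) = 0.776941.

yes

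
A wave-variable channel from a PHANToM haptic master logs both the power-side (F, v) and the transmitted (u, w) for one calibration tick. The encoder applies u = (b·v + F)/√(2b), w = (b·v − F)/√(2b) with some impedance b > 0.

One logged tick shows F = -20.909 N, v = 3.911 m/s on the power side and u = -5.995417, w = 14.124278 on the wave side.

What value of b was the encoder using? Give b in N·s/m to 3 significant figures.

u + w = 8.128861;  u + w = √(2b)·v, so √(2b) = 8.128861/3.911 = 2.078461.
b = (√(2b))²/2 = 4.320000/2 = 2.160000.
(Check via u − w = 2F/√(2b): u − w = -20.119695, 2F/√(2b) = -20.119694.)

b = 2.16 N·s/m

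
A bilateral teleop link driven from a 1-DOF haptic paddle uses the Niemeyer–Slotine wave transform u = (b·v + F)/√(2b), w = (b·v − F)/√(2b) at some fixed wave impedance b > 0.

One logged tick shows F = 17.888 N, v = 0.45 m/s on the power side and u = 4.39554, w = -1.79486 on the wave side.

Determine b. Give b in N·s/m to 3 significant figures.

b = 16.7 N·s/m

u + w = 2.6007;  u + w = √(2b)·v, so √(2b) = 2.6007/0.45 = 5.7793.
b = (√(2b))²/2 = 33.4002/2 = 16.7001.
(Check via u − w = 2F/√(2b): u − w = 6.1904, 2F/√(2b) = 6.1904.)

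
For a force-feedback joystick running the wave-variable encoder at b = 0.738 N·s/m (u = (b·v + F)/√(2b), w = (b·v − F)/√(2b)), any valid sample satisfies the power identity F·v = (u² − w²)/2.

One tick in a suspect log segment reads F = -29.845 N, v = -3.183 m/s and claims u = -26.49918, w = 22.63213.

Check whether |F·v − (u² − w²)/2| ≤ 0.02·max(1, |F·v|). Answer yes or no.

yes

F·v = (-29.845)×(-3.183) = 94.9966 W.
(u² − w²)/2 = (702.2065 − 512.2133)/2 = 94.9966 W.
|Δ| = 0.0000;  2% of max(1, |F·v|) = 1.8999.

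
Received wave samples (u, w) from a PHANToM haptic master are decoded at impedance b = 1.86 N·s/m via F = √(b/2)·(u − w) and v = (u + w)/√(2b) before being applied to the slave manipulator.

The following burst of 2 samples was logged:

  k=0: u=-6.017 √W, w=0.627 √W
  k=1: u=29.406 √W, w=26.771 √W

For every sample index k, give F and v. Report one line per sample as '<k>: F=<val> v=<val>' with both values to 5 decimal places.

k=0: u−w=-6.64400, u+w=-5.39000; √(b/2)=0.96437, √(2b)=1.92873; F=0.96437×(-6.644)=-6.40724, v=-5.39000/1.92873=-2.79458
k=1: u−w=2.63500, u+w=56.17700; √(b/2)=0.96437, √(2b)=1.92873; F=0.96437×2.635=2.54110, v=56.17700/1.92873=29.12642

0: F=-6.40724 v=-2.79458
1: F=2.54110 v=29.12642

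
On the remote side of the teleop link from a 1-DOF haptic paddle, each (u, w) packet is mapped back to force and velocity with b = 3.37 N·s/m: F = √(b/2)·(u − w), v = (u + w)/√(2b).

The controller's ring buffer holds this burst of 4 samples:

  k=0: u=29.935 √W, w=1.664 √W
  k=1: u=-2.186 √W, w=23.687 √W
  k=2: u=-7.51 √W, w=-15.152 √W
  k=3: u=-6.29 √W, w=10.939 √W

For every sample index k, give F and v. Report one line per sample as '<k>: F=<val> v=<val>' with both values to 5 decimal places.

0: F=36.69789 v=12.17148
1: F=-33.58511 v=8.28188
2: F=9.91989 v=-8.72908
3: F=-22.36454 v=1.79073

k=0: u−w=28.27100, u+w=31.59900; √(b/2)=1.29808, √(2b)=2.59615; F=1.29808×28.271=36.69789, v=31.59900/2.59615=12.17148
k=1: u−w=-25.87300, u+w=21.50100; √(b/2)=1.29808, √(2b)=2.59615; F=1.29808×(-25.873)=-33.58511, v=21.50100/2.59615=8.28188
k=2: u−w=7.64200, u+w=-22.66200; √(b/2)=1.29808, √(2b)=2.59615; F=1.29808×7.642=9.91989, v=-22.66200/2.59615=-8.72908
k=3: u−w=-17.22900, u+w=4.64900; √(b/2)=1.29808, √(2b)=2.59615; F=1.29808×(-17.229)=-22.36454, v=4.64900/2.59615=1.79073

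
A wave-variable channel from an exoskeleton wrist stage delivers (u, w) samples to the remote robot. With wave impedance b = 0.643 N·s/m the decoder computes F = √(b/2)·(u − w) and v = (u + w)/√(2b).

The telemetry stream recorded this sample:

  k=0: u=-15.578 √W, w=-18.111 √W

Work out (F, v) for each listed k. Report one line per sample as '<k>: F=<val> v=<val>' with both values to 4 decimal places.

k=0: u−w=2.5330, u+w=-33.6890; √(b/2)=0.5670, √(2b)=1.1340; F=0.5670×2.533=1.4362, v=-33.6890/1.1340=-29.7076

0: F=1.4362 v=-29.7076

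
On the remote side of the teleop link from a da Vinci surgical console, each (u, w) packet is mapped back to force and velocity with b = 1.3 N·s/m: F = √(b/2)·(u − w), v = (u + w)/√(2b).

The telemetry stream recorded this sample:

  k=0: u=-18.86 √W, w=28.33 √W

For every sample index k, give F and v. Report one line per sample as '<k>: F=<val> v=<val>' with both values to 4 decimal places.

0: F=-38.0458 v=5.8730

k=0: u−w=-47.1900, u+w=9.4700; √(b/2)=0.8062, √(2b)=1.6125; F=0.8062×(-47.19)=-38.0458, v=9.4700/1.6125=5.8730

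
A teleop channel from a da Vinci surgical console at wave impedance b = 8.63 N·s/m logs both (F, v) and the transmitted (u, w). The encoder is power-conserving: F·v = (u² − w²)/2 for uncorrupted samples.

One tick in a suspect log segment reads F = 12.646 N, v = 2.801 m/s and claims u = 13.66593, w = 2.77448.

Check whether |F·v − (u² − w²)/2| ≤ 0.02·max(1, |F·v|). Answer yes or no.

F·v = 12.646×2.801 = 35.4214 W.
(u² − w²)/2 = (186.7576 − 7.6977)/2 = 89.5300 W.
|Δ| = 54.1085;  2% of max(1, |F·v|) = 0.7084.

no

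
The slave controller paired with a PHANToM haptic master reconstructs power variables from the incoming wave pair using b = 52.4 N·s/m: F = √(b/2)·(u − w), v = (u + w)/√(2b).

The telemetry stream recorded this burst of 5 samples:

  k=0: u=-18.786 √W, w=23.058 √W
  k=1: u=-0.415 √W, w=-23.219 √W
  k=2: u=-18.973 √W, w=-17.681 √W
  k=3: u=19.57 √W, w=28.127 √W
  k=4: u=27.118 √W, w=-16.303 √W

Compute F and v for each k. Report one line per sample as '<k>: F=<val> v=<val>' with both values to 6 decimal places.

0: F=-214.182429 v=0.417302
1: F=116.724407 v=-2.308642
2: F=-6.613223 v=-3.580476
3: F=-43.799805 v=4.659190
4: F=222.254451 v=1.056443

k=0: u−w=-41.844000, u+w=4.272000; √(b/2)=5.118594, √(2b)=10.237187; F=5.118594×(-41.844)=-214.182429, v=4.272000/10.237187=0.417302
k=1: u−w=22.804000, u+w=-23.634000; √(b/2)=5.118594, √(2b)=10.237187; F=5.118594×22.804=116.724407, v=-23.634000/10.237187=-2.308642
k=2: u−w=-1.292000, u+w=-36.654000; √(b/2)=5.118594, √(2b)=10.237187; F=5.118594×(-1.292)=-6.613223, v=-36.654000/10.237187=-3.580476
k=3: u−w=-8.557000, u+w=47.697000; √(b/2)=5.118594, √(2b)=10.237187; F=5.118594×(-8.557)=-43.799805, v=47.697000/10.237187=4.659190
k=4: u−w=43.421000, u+w=10.815000; √(b/2)=5.118594, √(2b)=10.237187; F=5.118594×43.421=222.254451, v=10.815000/10.237187=1.056443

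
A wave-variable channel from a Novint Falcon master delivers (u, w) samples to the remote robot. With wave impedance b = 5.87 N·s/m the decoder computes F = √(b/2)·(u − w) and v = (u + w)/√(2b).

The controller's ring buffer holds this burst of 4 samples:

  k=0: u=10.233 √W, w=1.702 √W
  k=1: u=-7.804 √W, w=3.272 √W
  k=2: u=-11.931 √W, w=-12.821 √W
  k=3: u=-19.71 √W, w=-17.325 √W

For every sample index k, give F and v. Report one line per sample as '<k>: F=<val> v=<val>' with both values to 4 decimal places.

k=0: u−w=8.5310, u+w=11.9350; √(b/2)=1.7132, √(2b)=3.4264; F=1.7132×8.531=14.6152, v=11.9350/3.4264=3.4833
k=1: u−w=-11.0760, u+w=-4.5320; √(b/2)=1.7132, √(2b)=3.4264; F=1.7132×(-11.076)=-18.9752, v=-4.5320/3.4264=-1.3227
k=2: u−w=0.8900, u+w=-24.7520; √(b/2)=1.7132, √(2b)=3.4264; F=1.7132×0.89=1.5247, v=-24.7520/3.4264=-7.2240
k=3: u−w=-2.3850, u+w=-37.0350; √(b/2)=1.7132, √(2b)=3.4264; F=1.7132×(-2.385)=-4.0859, v=-37.0350/3.4264=-10.8088

0: F=14.6152 v=3.4833
1: F=-18.9752 v=-1.3227
2: F=1.5247 v=-7.2240
3: F=-4.0859 v=-10.8088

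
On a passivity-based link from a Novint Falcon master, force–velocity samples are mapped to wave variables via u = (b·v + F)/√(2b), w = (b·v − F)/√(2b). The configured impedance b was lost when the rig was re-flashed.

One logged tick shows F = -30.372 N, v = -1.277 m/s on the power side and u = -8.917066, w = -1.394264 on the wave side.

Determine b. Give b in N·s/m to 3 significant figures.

b = 32.6 N·s/m

u + w = -10.311330;  u + w = √(2b)·v, so √(2b) = -10.311330/(-1.277) = 8.074652.
b = (√(2b))²/2 = 65.199997/2 = 32.599999.
(Check via u − w = 2F/√(2b): u − w = -7.522802, 2F/√(2b) = -7.522801.)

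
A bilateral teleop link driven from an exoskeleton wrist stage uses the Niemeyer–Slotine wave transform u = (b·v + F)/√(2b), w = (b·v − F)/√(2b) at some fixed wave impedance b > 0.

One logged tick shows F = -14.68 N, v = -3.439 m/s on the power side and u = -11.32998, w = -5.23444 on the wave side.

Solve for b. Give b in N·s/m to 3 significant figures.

u + w = -16.5644;  u + w = √(2b)·v, so √(2b) = -16.5644/(-3.439) = 4.8166.
b = (√(2b))²/2 = 23.2000/2 = 11.6000.
(Check via u − w = 2F/√(2b): u − w = -6.0955, 2F/√(2b) = -6.0955.)

b = 11.6 N·s/m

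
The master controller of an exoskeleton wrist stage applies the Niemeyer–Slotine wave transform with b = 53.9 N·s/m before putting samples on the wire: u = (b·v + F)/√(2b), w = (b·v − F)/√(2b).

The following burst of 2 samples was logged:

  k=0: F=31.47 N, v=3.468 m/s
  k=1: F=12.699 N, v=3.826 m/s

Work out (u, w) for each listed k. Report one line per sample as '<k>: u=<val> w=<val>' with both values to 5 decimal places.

0: u=21.03457 w=14.97255
1: u=21.08516 w=18.63897

k=0: b·v=53.9×3.468=186.92520; √(2b)=10.38268; u=(186.92520+31.47)/10.38268=21.03457, w=(186.92520−31.47)/10.38268=14.97255
k=1: b·v=53.9×3.826=206.22140; √(2b)=10.38268; u=(206.22140+12.699)/10.38268=21.08516, w=(206.22140−12.699)/10.38268=18.63897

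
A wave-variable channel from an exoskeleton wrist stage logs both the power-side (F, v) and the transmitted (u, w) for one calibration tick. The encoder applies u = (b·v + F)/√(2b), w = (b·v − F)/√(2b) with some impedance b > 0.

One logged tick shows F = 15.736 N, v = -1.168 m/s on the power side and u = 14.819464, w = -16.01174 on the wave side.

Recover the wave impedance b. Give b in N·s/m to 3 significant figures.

u + w = -1.192276;  u + w = √(2b)·v, so √(2b) = -1.192276/(-1.168) = 1.020784.
b = (√(2b))²/2 = 1.042000/2 = 0.521000.
(Check via u − w = 2F/√(2b): u − w = 30.831204, 2F/√(2b) = 30.831197.)

b = 0.521 N·s/m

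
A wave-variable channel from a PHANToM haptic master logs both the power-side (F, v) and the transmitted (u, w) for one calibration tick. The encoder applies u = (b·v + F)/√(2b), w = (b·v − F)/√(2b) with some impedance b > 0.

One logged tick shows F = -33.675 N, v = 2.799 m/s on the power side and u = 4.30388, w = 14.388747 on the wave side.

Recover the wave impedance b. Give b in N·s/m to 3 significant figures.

b = 22.3 N·s/m

u + w = 18.692627;  u + w = √(2b)·v, so √(2b) = 18.692627/2.799 = 6.678323.
b = (√(2b))²/2 = 44.600002/2 = 22.300001.
(Check via u − w = 2F/√(2b): u − w = -10.084867, 2F/√(2b) = -10.084867.)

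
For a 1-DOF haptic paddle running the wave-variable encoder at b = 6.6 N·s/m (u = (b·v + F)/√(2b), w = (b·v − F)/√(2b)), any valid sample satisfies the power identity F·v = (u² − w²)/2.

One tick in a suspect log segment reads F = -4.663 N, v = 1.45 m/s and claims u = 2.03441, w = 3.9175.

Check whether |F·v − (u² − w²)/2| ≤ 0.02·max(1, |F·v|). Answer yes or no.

F·v = (-4.663)×1.45 = -6.76135 W.
(u² − w²)/2 = (4.13882 − 15.34681)/2 = -5.60399 W.
|Δ| = 1.15736;  2% of max(1, |F·v|) = 0.13523.

no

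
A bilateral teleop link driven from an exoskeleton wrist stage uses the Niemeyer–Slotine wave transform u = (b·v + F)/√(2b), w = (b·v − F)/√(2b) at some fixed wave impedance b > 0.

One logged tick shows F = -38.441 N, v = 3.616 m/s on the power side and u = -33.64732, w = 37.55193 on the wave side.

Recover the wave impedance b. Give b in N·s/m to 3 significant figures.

u + w = 3.90461;  u + w = √(2b)·v, so √(2b) = 3.90461/3.616 = 1.07981.
b = (√(2b))²/2 = 1.16600/2 = 0.58300.
(Check via u − w = 2F/√(2b): u − w = -71.19925, 2F/√(2b) = -71.19925.)

b = 0.583 N·s/m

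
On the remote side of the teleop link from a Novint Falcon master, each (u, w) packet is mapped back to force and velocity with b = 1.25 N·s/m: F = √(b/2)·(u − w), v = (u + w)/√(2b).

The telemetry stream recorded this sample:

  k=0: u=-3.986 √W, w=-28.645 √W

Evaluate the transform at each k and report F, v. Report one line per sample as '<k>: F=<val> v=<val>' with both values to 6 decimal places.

0: F=19.494651 v=-20.637656

k=0: u−w=24.659000, u+w=-32.631000; √(b/2)=0.790569, √(2b)=1.581139; F=0.790569×24.659=19.494651, v=-32.631000/1.581139=-20.637656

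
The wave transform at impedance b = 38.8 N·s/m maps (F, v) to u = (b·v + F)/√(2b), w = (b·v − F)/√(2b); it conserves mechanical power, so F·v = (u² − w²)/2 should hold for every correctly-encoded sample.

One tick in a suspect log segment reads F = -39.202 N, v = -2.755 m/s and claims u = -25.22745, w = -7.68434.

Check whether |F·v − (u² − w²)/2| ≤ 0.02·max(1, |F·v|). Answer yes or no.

F·v = (-39.202)×(-2.755) = 108.00151 W.
(u² − w²)/2 = (636.42423 − 59.04908)/2 = 288.68758 W.
|Δ| = 180.68607;  2% of max(1, |F·v|) = 2.16003.

no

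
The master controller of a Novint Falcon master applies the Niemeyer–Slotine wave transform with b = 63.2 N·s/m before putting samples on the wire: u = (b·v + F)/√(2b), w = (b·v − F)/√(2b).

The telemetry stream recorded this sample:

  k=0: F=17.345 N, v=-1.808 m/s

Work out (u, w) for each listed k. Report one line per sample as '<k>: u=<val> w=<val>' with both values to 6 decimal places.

0: u=-8.620700 w=-11.706238

k=0: b·v=63.2×(-1.808)=-114.265600; √(2b)=11.242775; u=(-114.265600+17.345)/11.242775=-8.620700, w=(-114.265600−17.345)/11.242775=-11.706238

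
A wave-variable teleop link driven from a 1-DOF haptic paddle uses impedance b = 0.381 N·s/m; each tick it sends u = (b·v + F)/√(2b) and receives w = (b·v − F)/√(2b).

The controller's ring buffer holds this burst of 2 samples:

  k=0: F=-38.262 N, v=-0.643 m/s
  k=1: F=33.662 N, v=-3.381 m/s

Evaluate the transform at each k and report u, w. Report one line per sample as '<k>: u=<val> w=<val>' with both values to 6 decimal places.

0: u=-44.112534 w=43.551243
1: u=37.086574 w=-40.037937

k=0: b·v=0.381×(-0.643)=-0.244983; √(2b)=0.872926; u=(-0.244983+(-38.262))/0.872926=-44.112534, w=(-0.244983−(-38.262))/0.872926=43.551243
k=1: b·v=0.381×(-3.381)=-1.288161; √(2b)=0.872926; u=(-1.288161+33.662)/0.872926=37.086574, w=(-1.288161−33.662)/0.872926=-40.037937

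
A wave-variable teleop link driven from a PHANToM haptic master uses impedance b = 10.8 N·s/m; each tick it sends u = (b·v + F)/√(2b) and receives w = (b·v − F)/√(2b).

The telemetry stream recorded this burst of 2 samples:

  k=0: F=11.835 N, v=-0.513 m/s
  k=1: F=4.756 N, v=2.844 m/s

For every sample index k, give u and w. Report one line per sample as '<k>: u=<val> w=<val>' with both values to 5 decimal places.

0: u=1.35438 w=-3.73859
1: u=7.63219 w=5.58553

k=0: b·v=10.8×(-0.513)=-5.54040; √(2b)=4.64758; u=(-5.54040+11.835)/4.64758=1.35438, w=(-5.54040−11.835)/4.64758=-3.73859
k=1: b·v=10.8×2.844=30.71520; √(2b)=4.64758; u=(30.71520+4.756)/4.64758=7.63219, w=(30.71520−4.756)/4.64758=5.58553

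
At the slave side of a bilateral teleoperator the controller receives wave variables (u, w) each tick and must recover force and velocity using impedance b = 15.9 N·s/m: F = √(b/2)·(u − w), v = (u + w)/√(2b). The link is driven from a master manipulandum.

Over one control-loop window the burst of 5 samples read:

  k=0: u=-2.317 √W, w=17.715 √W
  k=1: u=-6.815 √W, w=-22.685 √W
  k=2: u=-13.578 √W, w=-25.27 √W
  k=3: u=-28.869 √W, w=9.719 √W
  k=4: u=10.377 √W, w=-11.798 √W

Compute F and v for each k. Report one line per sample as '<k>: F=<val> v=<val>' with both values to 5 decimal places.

k=0: u−w=-20.03200, u+w=15.39800; √(b/2)=2.81957, √(2b)=5.63915; F=2.81957×(-20.032)=-56.48172, v=15.39800/5.63915=2.73055
k=1: u−w=15.87000, u+w=-29.50000; √(b/2)=2.81957, √(2b)=5.63915; F=2.81957×15.87=44.74665, v=-29.50000/5.63915=-5.23129
k=2: u−w=11.69200, u+w=-38.84800; √(b/2)=2.81957, √(2b)=5.63915; F=2.81957×11.692=32.96646, v=-38.84800/5.63915=-6.88898
k=3: u−w=-38.58800, u+w=-19.15000; √(b/2)=2.81957, √(2b)=5.63915; F=2.81957×(-38.588)=-108.80174, v=-19.15000/5.63915=-3.39590
k=4: u−w=22.17500, u+w=-1.42100; √(b/2)=2.81957, √(2b)=5.63915; F=2.81957×22.175=62.52406, v=-1.42100/5.63915=-0.25199

0: F=-56.48172 v=2.73055
1: F=44.74665 v=-5.23129
2: F=32.96646 v=-6.88898
3: F=-108.80174 v=-3.39590
4: F=62.52406 v=-0.25199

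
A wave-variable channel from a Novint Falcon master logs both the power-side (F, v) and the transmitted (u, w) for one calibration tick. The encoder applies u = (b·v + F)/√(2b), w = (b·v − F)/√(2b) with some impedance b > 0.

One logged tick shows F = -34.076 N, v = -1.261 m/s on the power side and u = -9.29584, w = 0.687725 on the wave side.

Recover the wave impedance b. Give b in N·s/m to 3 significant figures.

u + w = -8.608115;  u + w = √(2b)·v, so √(2b) = -8.608115/(-1.261) = 6.826420.
b = (√(2b))²/2 = 46.600003/2 = 23.300002.
(Check via u − w = 2F/√(2b): u − w = -9.983565, 2F/√(2b) = -9.983565.)

b = 23.3 N·s/m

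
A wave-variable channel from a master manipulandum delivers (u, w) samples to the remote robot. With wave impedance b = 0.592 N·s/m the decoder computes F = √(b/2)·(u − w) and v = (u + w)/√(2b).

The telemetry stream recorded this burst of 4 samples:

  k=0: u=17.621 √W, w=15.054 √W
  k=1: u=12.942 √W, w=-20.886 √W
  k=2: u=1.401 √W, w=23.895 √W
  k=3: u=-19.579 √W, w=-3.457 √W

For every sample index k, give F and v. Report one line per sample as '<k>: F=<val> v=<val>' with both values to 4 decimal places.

0: F=1.3966 v=30.0289
1: F=18.4044 v=-7.3007
2: F=-12.2381 v=23.2475
3: F=-8.7713 v=-21.1705

k=0: u−w=2.5670, u+w=32.6750; √(b/2)=0.5441, √(2b)=1.0881; F=0.5441×2.567=1.3966, v=32.6750/1.0881=30.0289
k=1: u−w=33.8280, u+w=-7.9440; √(b/2)=0.5441, √(2b)=1.0881; F=0.5441×33.828=18.4044, v=-7.9440/1.0881=-7.3007
k=2: u−w=-22.4940, u+w=25.2960; √(b/2)=0.5441, √(2b)=1.0881; F=0.5441×(-22.494)=-12.2381, v=25.2960/1.0881=23.2475
k=3: u−w=-16.1220, u+w=-23.0360; √(b/2)=0.5441, √(2b)=1.0881; F=0.5441×(-16.122)=-8.7713, v=-23.0360/1.0881=-21.1705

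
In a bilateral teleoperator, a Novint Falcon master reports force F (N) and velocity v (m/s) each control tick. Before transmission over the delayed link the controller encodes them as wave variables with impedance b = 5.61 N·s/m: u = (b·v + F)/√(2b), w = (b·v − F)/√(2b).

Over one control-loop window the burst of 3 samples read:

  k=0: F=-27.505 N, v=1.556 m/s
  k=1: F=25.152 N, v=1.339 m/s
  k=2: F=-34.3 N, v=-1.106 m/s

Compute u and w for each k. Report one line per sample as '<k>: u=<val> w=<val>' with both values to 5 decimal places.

k=0: b·v=5.61×1.556=8.72916; √(2b)=3.34963; u=(8.72916+(-27.505))/3.34963=-5.60535, w=(8.72916−(-27.505))/3.34963=10.81737
k=1: b·v=5.61×1.339=7.51179; √(2b)=3.34963; u=(7.51179+25.152)/3.34963=9.75147, w=(7.51179−25.152)/3.34963=-5.26632
k=2: b·v=5.61×(-1.106)=-6.20466; √(2b)=3.34963; u=(-6.20466+(-34.3))/3.34963=-12.09229, w=(-6.20466−(-34.3))/3.34963=8.38760

0: u=-5.60535 w=10.81737
1: u=9.75147 w=-5.26632
2: u=-12.09229 w=8.38760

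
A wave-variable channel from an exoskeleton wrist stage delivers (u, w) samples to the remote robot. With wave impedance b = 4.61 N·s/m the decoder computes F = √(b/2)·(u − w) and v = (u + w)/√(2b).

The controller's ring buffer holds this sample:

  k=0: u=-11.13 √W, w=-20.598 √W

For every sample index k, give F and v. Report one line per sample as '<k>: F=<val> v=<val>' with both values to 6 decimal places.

k=0: u−w=9.468000, u+w=-31.728000; √(b/2)=1.518223, √(2b)=3.036445; F=1.518223×9.468=14.374532, v=-31.728000/3.036445=-10.449060

0: F=14.374532 v=-10.449060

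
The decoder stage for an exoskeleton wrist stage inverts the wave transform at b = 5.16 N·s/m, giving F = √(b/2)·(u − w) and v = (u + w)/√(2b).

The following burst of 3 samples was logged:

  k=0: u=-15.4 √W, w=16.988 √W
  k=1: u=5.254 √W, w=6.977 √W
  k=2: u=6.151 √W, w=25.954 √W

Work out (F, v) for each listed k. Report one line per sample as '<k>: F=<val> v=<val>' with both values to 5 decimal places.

k=0: u−w=-32.38800, u+w=1.58800; √(b/2)=1.60624, √(2b)=3.21248; F=1.60624×(-32.388)=-52.02283, v=1.58800/3.21248=0.49432
k=1: u−w=-1.72300, u+w=12.23100; √(b/2)=1.60624, √(2b)=3.21248; F=1.60624×(-1.723)=-2.76755, v=12.23100/3.21248=3.80734
k=2: u−w=-19.80300, u+w=32.10500; √(b/2)=1.60624, √(2b)=3.21248; F=1.60624×(-19.803)=-31.80833, v=32.10500/3.21248=9.99385

0: F=-52.02283 v=0.49432
1: F=-2.76755 v=3.80734
2: F=-31.80833 v=9.99385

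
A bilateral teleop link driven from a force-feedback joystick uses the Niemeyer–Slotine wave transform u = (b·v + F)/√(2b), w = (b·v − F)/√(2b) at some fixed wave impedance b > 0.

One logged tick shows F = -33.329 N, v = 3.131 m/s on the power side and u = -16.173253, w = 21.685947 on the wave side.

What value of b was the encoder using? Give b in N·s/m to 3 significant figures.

b = 1.55 N·s/m

u + w = 5.512694;  u + w = √(2b)·v, so √(2b) = 5.512694/3.131 = 1.760682.
b = (√(2b))²/2 = 3.100000/2 = 1.550000.
(Check via u − w = 2F/√(2b): u − w = -37.859200, 2F/√(2b) = -37.859202.)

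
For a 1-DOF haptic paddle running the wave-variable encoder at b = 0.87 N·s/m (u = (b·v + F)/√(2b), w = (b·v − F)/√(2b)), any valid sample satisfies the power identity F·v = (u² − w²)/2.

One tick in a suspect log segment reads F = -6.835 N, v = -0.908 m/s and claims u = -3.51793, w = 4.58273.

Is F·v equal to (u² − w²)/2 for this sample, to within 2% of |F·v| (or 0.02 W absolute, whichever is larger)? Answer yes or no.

no

F·v = (-6.835)×(-0.908) = 6.2062 W.
(u² − w²)/2 = (12.3758 − 21.0014)/2 = -4.3128 W.
|Δ| = 10.5190;  2% of max(1, |F·v|) = 0.1241.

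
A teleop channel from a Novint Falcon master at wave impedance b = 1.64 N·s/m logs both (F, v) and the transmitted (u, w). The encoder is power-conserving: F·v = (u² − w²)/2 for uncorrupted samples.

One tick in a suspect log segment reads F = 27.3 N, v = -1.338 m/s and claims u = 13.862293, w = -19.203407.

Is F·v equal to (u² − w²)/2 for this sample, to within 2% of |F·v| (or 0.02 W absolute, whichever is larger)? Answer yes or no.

F·v = 27.3×(-1.338) = -36.527400 W.
(u² − w²)/2 = (192.163167 − 368.770840)/2 = -88.303837 W.
|Δ| = 51.776437;  2% of max(1, |F·v|) = 0.730548.

no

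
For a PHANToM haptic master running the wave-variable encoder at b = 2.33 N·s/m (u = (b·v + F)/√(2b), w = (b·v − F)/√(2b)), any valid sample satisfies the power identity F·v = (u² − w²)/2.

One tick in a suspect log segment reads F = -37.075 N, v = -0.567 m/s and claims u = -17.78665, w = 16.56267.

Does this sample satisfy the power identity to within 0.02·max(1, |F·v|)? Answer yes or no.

F·v = (-37.075)×(-0.567) = 21.02153 W.
(u² − w²)/2 = (316.36492 − 274.32204)/2 = 21.02144 W.
|Δ| = 0.00008;  2% of max(1, |F·v|) = 0.42043.

yes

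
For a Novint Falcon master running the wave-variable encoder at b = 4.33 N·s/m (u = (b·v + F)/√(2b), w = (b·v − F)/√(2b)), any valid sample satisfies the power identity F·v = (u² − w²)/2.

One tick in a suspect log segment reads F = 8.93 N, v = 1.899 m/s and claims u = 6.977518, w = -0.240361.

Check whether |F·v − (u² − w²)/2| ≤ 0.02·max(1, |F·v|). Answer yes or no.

F·v = 8.93×1.899 = 16.958070 W.
(u² − w²)/2 = (48.685757 − 0.057773)/2 = 24.313992 W.
|Δ| = 7.355922;  2% of max(1, |F·v|) = 0.339161.

no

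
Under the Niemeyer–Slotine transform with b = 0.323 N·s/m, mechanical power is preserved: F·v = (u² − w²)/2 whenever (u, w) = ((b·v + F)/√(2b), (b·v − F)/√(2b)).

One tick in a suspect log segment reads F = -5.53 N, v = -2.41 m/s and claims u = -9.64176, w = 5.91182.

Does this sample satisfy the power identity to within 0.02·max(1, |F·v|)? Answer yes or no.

F·v = (-5.53)×(-2.41) = 13.32730 W.
(u² − w²)/2 = (92.96354 − 34.94962)/2 = 29.00696 W.
|Δ| = 15.67966;  2% of max(1, |F·v|) = 0.26655.

no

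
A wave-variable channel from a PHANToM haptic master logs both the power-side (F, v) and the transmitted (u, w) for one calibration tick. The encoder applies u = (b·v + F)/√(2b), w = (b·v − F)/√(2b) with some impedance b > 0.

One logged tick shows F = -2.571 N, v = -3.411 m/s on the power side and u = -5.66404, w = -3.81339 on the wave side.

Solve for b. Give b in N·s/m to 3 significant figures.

u + w = -9.47743;  u + w = √(2b)·v, so √(2b) = -9.47743/(-3.411) = 2.77849.
b = (√(2b))²/2 = 7.72001/2 = 3.86000.
(Check via u − w = 2F/√(2b): u − w = -1.85065, 2F/√(2b) = -1.85065.)

b = 3.86 N·s/m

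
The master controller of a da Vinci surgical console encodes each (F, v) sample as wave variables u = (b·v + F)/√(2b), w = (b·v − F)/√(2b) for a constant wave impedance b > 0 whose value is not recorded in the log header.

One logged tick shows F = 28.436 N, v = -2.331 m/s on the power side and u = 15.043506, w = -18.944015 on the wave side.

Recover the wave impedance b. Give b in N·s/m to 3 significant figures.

u + w = -3.900509;  u + w = √(2b)·v, so √(2b) = -3.900509/(-2.331) = 1.673320.
b = (√(2b))²/2 = 2.800000/2 = 1.400000.
(Check via u − w = 2F/√(2b): u − w = 33.987521, 2F/√(2b) = 33.987521.)

b = 1.4 N·s/m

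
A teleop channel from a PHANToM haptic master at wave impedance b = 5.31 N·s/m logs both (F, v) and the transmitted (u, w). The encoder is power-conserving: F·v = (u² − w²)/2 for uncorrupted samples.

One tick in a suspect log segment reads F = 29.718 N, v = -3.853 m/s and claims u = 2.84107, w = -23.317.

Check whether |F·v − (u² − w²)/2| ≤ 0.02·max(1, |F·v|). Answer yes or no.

F·v = 29.718×(-3.853) = -114.50345 W.
(u² − w²)/2 = (8.07168 − 543.68249)/2 = -267.80541 W.
|Δ| = 153.30195;  2% of max(1, |F·v|) = 2.29007.

no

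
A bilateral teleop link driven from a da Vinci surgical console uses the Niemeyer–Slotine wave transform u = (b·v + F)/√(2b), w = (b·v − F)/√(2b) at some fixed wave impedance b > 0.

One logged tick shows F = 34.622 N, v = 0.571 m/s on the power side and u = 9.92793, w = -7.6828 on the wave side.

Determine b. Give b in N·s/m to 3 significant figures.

b = 7.73 N·s/m

u + w = 2.24513;  u + w = √(2b)·v, so √(2b) = 2.24513/0.571 = 3.93193.
b = (√(2b))²/2 = 15.46005/2 = 7.73002.
(Check via u − w = 2F/√(2b): u − w = 17.61073, 2F/√(2b) = 17.61071.)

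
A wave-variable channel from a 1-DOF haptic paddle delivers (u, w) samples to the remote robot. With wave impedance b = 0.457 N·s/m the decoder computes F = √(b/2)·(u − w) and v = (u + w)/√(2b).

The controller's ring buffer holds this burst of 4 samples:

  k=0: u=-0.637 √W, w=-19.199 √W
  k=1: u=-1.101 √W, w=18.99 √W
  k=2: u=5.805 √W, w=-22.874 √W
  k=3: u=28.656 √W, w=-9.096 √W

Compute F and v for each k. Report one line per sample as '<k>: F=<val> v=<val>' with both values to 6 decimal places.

k=0: u−w=18.562000, u+w=-19.836000; √(b/2)=0.478017, √(2b)=0.956033; F=0.478017×18.562=8.872947, v=-19.836000/0.956033=-20.748228
k=1: u−w=-20.091000, u+w=17.889000; √(b/2)=0.478017, √(2b)=0.956033; F=0.478017×(-20.091)=-9.603834, v=17.889000/0.956033=18.711688
k=2: u−w=28.679000, u+w=-17.069000; √(b/2)=0.478017, √(2b)=0.956033; F=0.478017×28.679=13.709042, v=-17.069000/0.956033=-17.853977
k=3: u−w=37.752000, u+w=19.560000; √(b/2)=0.478017, √(2b)=0.956033; F=0.478017×37.752=18.046088, v=19.560000/0.956033=20.459535

0: F=8.872947 v=-20.748228
1: F=-9.603834 v=18.711688
2: F=13.709042 v=-17.853977
3: F=18.046088 v=20.459535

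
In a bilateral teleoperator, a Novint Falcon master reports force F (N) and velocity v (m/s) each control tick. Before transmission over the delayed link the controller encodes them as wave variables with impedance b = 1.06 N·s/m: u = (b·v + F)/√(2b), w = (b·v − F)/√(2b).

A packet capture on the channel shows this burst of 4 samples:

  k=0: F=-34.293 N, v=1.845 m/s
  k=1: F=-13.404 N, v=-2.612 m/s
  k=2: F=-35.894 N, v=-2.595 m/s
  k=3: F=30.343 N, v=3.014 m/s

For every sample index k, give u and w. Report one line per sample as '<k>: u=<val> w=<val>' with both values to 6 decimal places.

k=0: b·v=1.06×1.845=1.955700; √(2b)=1.456022; u=(1.955700+(-34.293))/1.456022=-22.209349, w=(1.955700−(-34.293))/1.456022=24.895709
k=1: b·v=1.06×(-2.612)=-2.768720; √(2b)=1.456022; u=(-2.768720+(-13.404))/1.456022=-11.107470, w=(-2.768720−(-13.404))/1.456022=7.304340
k=2: b·v=1.06×(-2.595)=-2.750700; √(2b)=1.456022; u=(-2.750700+(-35.894))/1.456022=-26.541289, w=(-2.750700−(-35.894))/1.456022=22.762912
k=3: b·v=1.06×3.014=3.194840; √(2b)=1.456022; u=(3.194840+30.343)/1.456022=23.033883, w=(3.194840−30.343)/1.456022=-18.645433

0: u=-22.209349 w=24.895709
1: u=-11.107470 w=7.304340
2: u=-26.541289 w=22.762912
3: u=23.033883 w=-18.645433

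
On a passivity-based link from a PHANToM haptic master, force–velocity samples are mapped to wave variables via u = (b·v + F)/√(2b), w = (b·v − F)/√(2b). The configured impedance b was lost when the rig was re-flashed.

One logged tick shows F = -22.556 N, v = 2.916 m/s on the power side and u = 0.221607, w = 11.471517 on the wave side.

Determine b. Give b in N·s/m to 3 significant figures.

u + w = 11.693124;  u + w = √(2b)·v, so √(2b) = 11.693124/2.916 = 4.009988.
b = (√(2b))²/2 = 16.080001/2 = 8.040000.
(Check via u − w = 2F/√(2b): u − w = -11.249910, 2F/√(2b) = -11.249910.)

b = 8.04 N·s/m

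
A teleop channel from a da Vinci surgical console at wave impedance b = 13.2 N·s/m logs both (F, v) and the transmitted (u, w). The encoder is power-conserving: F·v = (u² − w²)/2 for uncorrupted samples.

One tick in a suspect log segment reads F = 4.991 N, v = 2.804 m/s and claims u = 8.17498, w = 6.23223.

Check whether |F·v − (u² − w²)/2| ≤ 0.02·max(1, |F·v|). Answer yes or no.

yes

F·v = 4.991×2.804 = 13.99476 W.
(u² − w²)/2 = (66.83030 − 38.84069)/2 = 13.99480 W.
|Δ| = 0.00004;  2% of max(1, |F·v|) = 0.27990.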